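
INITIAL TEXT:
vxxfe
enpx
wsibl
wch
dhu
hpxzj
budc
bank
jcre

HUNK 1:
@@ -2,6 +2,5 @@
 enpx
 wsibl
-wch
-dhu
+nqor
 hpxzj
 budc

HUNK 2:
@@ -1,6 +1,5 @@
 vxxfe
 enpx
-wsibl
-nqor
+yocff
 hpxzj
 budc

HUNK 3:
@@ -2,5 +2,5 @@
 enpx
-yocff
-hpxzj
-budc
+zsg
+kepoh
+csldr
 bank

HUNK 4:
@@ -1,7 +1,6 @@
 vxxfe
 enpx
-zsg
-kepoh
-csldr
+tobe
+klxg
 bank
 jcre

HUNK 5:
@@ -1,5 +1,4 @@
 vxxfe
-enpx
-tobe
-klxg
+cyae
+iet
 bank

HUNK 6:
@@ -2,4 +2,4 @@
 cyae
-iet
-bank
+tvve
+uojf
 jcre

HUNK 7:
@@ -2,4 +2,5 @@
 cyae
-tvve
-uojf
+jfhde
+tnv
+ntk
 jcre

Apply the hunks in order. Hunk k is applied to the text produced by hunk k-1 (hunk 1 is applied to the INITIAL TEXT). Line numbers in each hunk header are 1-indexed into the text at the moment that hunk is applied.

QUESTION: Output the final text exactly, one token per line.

Hunk 1: at line 2 remove [wch,dhu] add [nqor] -> 8 lines: vxxfe enpx wsibl nqor hpxzj budc bank jcre
Hunk 2: at line 1 remove [wsibl,nqor] add [yocff] -> 7 lines: vxxfe enpx yocff hpxzj budc bank jcre
Hunk 3: at line 2 remove [yocff,hpxzj,budc] add [zsg,kepoh,csldr] -> 7 lines: vxxfe enpx zsg kepoh csldr bank jcre
Hunk 4: at line 1 remove [zsg,kepoh,csldr] add [tobe,klxg] -> 6 lines: vxxfe enpx tobe klxg bank jcre
Hunk 5: at line 1 remove [enpx,tobe,klxg] add [cyae,iet] -> 5 lines: vxxfe cyae iet bank jcre
Hunk 6: at line 2 remove [iet,bank] add [tvve,uojf] -> 5 lines: vxxfe cyae tvve uojf jcre
Hunk 7: at line 2 remove [tvve,uojf] add [jfhde,tnv,ntk] -> 6 lines: vxxfe cyae jfhde tnv ntk jcre

Answer: vxxfe
cyae
jfhde
tnv
ntk
jcre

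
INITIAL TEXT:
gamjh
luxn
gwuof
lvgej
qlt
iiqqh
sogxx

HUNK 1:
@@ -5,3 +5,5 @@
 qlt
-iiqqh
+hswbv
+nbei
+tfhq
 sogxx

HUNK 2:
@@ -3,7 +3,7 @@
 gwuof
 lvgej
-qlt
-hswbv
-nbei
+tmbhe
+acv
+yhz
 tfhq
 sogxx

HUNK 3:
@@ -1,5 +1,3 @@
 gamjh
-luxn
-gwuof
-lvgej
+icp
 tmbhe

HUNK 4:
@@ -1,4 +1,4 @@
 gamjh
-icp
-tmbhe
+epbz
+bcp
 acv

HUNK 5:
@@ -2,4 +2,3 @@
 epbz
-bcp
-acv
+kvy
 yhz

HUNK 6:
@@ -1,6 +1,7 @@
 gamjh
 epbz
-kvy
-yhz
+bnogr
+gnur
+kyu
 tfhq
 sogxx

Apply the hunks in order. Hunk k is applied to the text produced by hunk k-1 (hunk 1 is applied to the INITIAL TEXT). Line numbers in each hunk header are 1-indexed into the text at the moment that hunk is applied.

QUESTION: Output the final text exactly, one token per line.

Hunk 1: at line 5 remove [iiqqh] add [hswbv,nbei,tfhq] -> 9 lines: gamjh luxn gwuof lvgej qlt hswbv nbei tfhq sogxx
Hunk 2: at line 3 remove [qlt,hswbv,nbei] add [tmbhe,acv,yhz] -> 9 lines: gamjh luxn gwuof lvgej tmbhe acv yhz tfhq sogxx
Hunk 3: at line 1 remove [luxn,gwuof,lvgej] add [icp] -> 7 lines: gamjh icp tmbhe acv yhz tfhq sogxx
Hunk 4: at line 1 remove [icp,tmbhe] add [epbz,bcp] -> 7 lines: gamjh epbz bcp acv yhz tfhq sogxx
Hunk 5: at line 2 remove [bcp,acv] add [kvy] -> 6 lines: gamjh epbz kvy yhz tfhq sogxx
Hunk 6: at line 1 remove [kvy,yhz] add [bnogr,gnur,kyu] -> 7 lines: gamjh epbz bnogr gnur kyu tfhq sogxx

Answer: gamjh
epbz
bnogr
gnur
kyu
tfhq
sogxx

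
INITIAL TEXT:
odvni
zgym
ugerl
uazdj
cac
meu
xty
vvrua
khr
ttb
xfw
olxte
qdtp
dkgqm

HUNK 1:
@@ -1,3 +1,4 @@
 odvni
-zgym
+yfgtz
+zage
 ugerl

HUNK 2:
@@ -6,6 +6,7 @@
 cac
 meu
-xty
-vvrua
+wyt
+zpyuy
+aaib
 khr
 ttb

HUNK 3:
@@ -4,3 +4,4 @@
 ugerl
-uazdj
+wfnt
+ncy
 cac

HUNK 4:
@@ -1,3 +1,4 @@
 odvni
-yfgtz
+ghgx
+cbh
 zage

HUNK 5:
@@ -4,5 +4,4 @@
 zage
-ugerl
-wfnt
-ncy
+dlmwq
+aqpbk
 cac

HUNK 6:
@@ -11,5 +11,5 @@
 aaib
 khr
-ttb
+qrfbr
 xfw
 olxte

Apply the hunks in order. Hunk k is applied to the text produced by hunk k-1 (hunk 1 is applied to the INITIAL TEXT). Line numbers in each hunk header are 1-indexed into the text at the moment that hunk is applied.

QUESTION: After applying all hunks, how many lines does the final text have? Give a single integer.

Answer: 17

Derivation:
Hunk 1: at line 1 remove [zgym] add [yfgtz,zage] -> 15 lines: odvni yfgtz zage ugerl uazdj cac meu xty vvrua khr ttb xfw olxte qdtp dkgqm
Hunk 2: at line 6 remove [xty,vvrua] add [wyt,zpyuy,aaib] -> 16 lines: odvni yfgtz zage ugerl uazdj cac meu wyt zpyuy aaib khr ttb xfw olxte qdtp dkgqm
Hunk 3: at line 4 remove [uazdj] add [wfnt,ncy] -> 17 lines: odvni yfgtz zage ugerl wfnt ncy cac meu wyt zpyuy aaib khr ttb xfw olxte qdtp dkgqm
Hunk 4: at line 1 remove [yfgtz] add [ghgx,cbh] -> 18 lines: odvni ghgx cbh zage ugerl wfnt ncy cac meu wyt zpyuy aaib khr ttb xfw olxte qdtp dkgqm
Hunk 5: at line 4 remove [ugerl,wfnt,ncy] add [dlmwq,aqpbk] -> 17 lines: odvni ghgx cbh zage dlmwq aqpbk cac meu wyt zpyuy aaib khr ttb xfw olxte qdtp dkgqm
Hunk 6: at line 11 remove [ttb] add [qrfbr] -> 17 lines: odvni ghgx cbh zage dlmwq aqpbk cac meu wyt zpyuy aaib khr qrfbr xfw olxte qdtp dkgqm
Final line count: 17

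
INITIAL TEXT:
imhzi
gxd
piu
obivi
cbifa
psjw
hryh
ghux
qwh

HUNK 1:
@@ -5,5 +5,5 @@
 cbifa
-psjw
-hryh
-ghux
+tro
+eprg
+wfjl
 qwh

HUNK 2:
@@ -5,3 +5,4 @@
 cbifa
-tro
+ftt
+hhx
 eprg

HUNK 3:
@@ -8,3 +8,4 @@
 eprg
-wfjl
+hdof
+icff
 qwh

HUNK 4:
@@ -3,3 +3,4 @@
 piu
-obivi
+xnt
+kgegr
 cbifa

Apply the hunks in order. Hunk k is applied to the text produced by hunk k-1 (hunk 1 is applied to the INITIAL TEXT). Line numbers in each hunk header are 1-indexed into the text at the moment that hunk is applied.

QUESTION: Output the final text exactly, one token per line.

Answer: imhzi
gxd
piu
xnt
kgegr
cbifa
ftt
hhx
eprg
hdof
icff
qwh

Derivation:
Hunk 1: at line 5 remove [psjw,hryh,ghux] add [tro,eprg,wfjl] -> 9 lines: imhzi gxd piu obivi cbifa tro eprg wfjl qwh
Hunk 2: at line 5 remove [tro] add [ftt,hhx] -> 10 lines: imhzi gxd piu obivi cbifa ftt hhx eprg wfjl qwh
Hunk 3: at line 8 remove [wfjl] add [hdof,icff] -> 11 lines: imhzi gxd piu obivi cbifa ftt hhx eprg hdof icff qwh
Hunk 4: at line 3 remove [obivi] add [xnt,kgegr] -> 12 lines: imhzi gxd piu xnt kgegr cbifa ftt hhx eprg hdof icff qwh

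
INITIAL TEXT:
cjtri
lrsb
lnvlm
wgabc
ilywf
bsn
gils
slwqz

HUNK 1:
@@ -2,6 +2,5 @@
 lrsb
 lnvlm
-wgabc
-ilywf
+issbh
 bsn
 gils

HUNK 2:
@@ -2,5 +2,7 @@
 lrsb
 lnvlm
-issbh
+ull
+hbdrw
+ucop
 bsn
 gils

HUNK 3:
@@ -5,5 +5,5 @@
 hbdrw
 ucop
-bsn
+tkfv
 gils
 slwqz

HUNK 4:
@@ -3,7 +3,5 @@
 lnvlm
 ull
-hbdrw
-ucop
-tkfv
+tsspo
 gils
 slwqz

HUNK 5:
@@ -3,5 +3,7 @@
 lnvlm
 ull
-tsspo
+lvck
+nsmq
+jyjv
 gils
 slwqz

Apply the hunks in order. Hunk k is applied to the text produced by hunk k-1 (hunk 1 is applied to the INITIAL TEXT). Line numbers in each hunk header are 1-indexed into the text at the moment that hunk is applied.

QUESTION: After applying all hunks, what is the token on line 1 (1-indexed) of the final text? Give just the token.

Answer: cjtri

Derivation:
Hunk 1: at line 2 remove [wgabc,ilywf] add [issbh] -> 7 lines: cjtri lrsb lnvlm issbh bsn gils slwqz
Hunk 2: at line 2 remove [issbh] add [ull,hbdrw,ucop] -> 9 lines: cjtri lrsb lnvlm ull hbdrw ucop bsn gils slwqz
Hunk 3: at line 5 remove [bsn] add [tkfv] -> 9 lines: cjtri lrsb lnvlm ull hbdrw ucop tkfv gils slwqz
Hunk 4: at line 3 remove [hbdrw,ucop,tkfv] add [tsspo] -> 7 lines: cjtri lrsb lnvlm ull tsspo gils slwqz
Hunk 5: at line 3 remove [tsspo] add [lvck,nsmq,jyjv] -> 9 lines: cjtri lrsb lnvlm ull lvck nsmq jyjv gils slwqz
Final line 1: cjtri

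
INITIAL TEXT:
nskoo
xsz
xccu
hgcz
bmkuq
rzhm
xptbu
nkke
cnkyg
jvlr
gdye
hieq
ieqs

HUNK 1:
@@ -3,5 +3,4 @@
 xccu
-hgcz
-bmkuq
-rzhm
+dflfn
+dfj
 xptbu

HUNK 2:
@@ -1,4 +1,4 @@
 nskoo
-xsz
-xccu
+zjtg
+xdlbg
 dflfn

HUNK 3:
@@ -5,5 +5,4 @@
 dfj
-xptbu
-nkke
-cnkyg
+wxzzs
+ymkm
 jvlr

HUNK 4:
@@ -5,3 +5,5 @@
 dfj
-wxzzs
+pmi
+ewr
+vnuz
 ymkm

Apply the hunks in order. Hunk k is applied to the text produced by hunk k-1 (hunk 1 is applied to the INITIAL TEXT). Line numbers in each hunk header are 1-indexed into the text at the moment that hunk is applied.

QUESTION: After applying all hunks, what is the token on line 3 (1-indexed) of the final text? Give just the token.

Hunk 1: at line 3 remove [hgcz,bmkuq,rzhm] add [dflfn,dfj] -> 12 lines: nskoo xsz xccu dflfn dfj xptbu nkke cnkyg jvlr gdye hieq ieqs
Hunk 2: at line 1 remove [xsz,xccu] add [zjtg,xdlbg] -> 12 lines: nskoo zjtg xdlbg dflfn dfj xptbu nkke cnkyg jvlr gdye hieq ieqs
Hunk 3: at line 5 remove [xptbu,nkke,cnkyg] add [wxzzs,ymkm] -> 11 lines: nskoo zjtg xdlbg dflfn dfj wxzzs ymkm jvlr gdye hieq ieqs
Hunk 4: at line 5 remove [wxzzs] add [pmi,ewr,vnuz] -> 13 lines: nskoo zjtg xdlbg dflfn dfj pmi ewr vnuz ymkm jvlr gdye hieq ieqs
Final line 3: xdlbg

Answer: xdlbg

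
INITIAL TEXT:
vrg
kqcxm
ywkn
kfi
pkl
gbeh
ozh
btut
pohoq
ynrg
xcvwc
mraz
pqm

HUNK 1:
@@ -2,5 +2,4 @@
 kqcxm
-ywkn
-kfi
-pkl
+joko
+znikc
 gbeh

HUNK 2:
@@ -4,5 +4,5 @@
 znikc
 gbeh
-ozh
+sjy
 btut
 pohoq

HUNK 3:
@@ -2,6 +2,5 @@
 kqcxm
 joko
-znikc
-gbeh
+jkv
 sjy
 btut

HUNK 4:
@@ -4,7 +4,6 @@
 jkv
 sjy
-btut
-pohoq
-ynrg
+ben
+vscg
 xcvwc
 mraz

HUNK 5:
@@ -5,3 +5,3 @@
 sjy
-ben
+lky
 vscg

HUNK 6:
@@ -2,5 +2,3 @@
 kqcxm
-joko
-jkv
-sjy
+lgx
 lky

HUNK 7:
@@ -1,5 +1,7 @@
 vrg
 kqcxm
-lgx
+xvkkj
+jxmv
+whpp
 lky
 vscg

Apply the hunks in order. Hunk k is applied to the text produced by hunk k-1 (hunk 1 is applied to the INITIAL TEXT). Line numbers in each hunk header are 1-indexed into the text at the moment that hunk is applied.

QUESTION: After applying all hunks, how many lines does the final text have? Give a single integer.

Hunk 1: at line 2 remove [ywkn,kfi,pkl] add [joko,znikc] -> 12 lines: vrg kqcxm joko znikc gbeh ozh btut pohoq ynrg xcvwc mraz pqm
Hunk 2: at line 4 remove [ozh] add [sjy] -> 12 lines: vrg kqcxm joko znikc gbeh sjy btut pohoq ynrg xcvwc mraz pqm
Hunk 3: at line 2 remove [znikc,gbeh] add [jkv] -> 11 lines: vrg kqcxm joko jkv sjy btut pohoq ynrg xcvwc mraz pqm
Hunk 4: at line 4 remove [btut,pohoq,ynrg] add [ben,vscg] -> 10 lines: vrg kqcxm joko jkv sjy ben vscg xcvwc mraz pqm
Hunk 5: at line 5 remove [ben] add [lky] -> 10 lines: vrg kqcxm joko jkv sjy lky vscg xcvwc mraz pqm
Hunk 6: at line 2 remove [joko,jkv,sjy] add [lgx] -> 8 lines: vrg kqcxm lgx lky vscg xcvwc mraz pqm
Hunk 7: at line 1 remove [lgx] add [xvkkj,jxmv,whpp] -> 10 lines: vrg kqcxm xvkkj jxmv whpp lky vscg xcvwc mraz pqm
Final line count: 10

Answer: 10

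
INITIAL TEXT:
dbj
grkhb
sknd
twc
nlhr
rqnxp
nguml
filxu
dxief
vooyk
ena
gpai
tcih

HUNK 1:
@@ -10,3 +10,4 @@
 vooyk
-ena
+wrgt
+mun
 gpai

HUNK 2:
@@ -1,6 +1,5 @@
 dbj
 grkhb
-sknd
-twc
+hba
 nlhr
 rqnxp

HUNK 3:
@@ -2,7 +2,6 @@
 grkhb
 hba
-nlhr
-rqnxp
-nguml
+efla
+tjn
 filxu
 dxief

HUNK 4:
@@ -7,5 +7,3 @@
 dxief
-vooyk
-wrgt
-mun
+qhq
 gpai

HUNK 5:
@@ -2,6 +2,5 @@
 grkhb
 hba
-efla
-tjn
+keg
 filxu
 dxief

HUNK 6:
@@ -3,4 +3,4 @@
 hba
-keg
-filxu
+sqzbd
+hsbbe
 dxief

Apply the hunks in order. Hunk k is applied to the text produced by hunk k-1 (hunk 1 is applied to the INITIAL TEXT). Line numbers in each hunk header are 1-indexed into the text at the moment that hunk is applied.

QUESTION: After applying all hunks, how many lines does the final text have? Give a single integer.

Answer: 9

Derivation:
Hunk 1: at line 10 remove [ena] add [wrgt,mun] -> 14 lines: dbj grkhb sknd twc nlhr rqnxp nguml filxu dxief vooyk wrgt mun gpai tcih
Hunk 2: at line 1 remove [sknd,twc] add [hba] -> 13 lines: dbj grkhb hba nlhr rqnxp nguml filxu dxief vooyk wrgt mun gpai tcih
Hunk 3: at line 2 remove [nlhr,rqnxp,nguml] add [efla,tjn] -> 12 lines: dbj grkhb hba efla tjn filxu dxief vooyk wrgt mun gpai tcih
Hunk 4: at line 7 remove [vooyk,wrgt,mun] add [qhq] -> 10 lines: dbj grkhb hba efla tjn filxu dxief qhq gpai tcih
Hunk 5: at line 2 remove [efla,tjn] add [keg] -> 9 lines: dbj grkhb hba keg filxu dxief qhq gpai tcih
Hunk 6: at line 3 remove [keg,filxu] add [sqzbd,hsbbe] -> 9 lines: dbj grkhb hba sqzbd hsbbe dxief qhq gpai tcih
Final line count: 9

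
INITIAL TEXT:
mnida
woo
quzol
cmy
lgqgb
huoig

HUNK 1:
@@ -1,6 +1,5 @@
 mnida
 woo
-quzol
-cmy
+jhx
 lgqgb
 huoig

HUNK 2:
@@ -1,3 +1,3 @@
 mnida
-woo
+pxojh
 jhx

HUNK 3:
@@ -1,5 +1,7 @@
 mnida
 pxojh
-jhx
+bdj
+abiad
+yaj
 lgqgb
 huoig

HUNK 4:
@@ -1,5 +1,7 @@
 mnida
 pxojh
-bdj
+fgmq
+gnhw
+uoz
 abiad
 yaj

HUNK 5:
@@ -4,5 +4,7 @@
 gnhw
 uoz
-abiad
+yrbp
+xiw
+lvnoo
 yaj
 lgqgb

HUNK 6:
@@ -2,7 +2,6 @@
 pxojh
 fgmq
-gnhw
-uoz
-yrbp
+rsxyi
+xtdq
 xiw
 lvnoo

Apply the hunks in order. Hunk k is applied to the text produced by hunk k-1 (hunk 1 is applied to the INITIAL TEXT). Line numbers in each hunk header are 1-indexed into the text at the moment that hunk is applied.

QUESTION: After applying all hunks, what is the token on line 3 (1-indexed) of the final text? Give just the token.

Answer: fgmq

Derivation:
Hunk 1: at line 1 remove [quzol,cmy] add [jhx] -> 5 lines: mnida woo jhx lgqgb huoig
Hunk 2: at line 1 remove [woo] add [pxojh] -> 5 lines: mnida pxojh jhx lgqgb huoig
Hunk 3: at line 1 remove [jhx] add [bdj,abiad,yaj] -> 7 lines: mnida pxojh bdj abiad yaj lgqgb huoig
Hunk 4: at line 1 remove [bdj] add [fgmq,gnhw,uoz] -> 9 lines: mnida pxojh fgmq gnhw uoz abiad yaj lgqgb huoig
Hunk 5: at line 4 remove [abiad] add [yrbp,xiw,lvnoo] -> 11 lines: mnida pxojh fgmq gnhw uoz yrbp xiw lvnoo yaj lgqgb huoig
Hunk 6: at line 2 remove [gnhw,uoz,yrbp] add [rsxyi,xtdq] -> 10 lines: mnida pxojh fgmq rsxyi xtdq xiw lvnoo yaj lgqgb huoig
Final line 3: fgmq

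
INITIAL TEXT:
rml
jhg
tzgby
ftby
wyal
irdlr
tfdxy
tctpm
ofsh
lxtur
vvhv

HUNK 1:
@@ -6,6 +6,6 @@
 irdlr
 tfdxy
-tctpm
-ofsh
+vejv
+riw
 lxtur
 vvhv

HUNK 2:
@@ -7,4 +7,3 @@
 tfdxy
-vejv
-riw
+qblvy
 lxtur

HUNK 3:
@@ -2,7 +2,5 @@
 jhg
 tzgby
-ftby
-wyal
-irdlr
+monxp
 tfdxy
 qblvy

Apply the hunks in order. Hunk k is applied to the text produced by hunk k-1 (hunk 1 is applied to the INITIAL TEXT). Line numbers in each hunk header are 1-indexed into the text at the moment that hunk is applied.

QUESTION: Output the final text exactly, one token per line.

Hunk 1: at line 6 remove [tctpm,ofsh] add [vejv,riw] -> 11 lines: rml jhg tzgby ftby wyal irdlr tfdxy vejv riw lxtur vvhv
Hunk 2: at line 7 remove [vejv,riw] add [qblvy] -> 10 lines: rml jhg tzgby ftby wyal irdlr tfdxy qblvy lxtur vvhv
Hunk 3: at line 2 remove [ftby,wyal,irdlr] add [monxp] -> 8 lines: rml jhg tzgby monxp tfdxy qblvy lxtur vvhv

Answer: rml
jhg
tzgby
monxp
tfdxy
qblvy
lxtur
vvhv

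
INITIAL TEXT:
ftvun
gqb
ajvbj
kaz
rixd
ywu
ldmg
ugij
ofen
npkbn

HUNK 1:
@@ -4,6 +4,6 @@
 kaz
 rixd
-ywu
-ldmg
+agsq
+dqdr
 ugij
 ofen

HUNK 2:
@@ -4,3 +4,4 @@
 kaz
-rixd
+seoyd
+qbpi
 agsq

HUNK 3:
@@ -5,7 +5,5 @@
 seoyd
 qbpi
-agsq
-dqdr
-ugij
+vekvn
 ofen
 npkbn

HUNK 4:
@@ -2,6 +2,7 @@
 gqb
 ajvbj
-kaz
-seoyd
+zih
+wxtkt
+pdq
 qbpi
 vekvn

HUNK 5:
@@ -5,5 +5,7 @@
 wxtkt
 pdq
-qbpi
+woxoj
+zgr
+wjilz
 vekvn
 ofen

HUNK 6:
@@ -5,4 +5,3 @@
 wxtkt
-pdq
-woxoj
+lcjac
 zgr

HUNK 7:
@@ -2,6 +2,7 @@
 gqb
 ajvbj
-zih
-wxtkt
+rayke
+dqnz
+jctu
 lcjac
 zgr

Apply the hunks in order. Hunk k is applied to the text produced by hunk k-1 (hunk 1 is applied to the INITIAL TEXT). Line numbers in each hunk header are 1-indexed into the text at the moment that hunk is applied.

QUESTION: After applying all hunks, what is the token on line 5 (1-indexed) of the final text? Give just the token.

Hunk 1: at line 4 remove [ywu,ldmg] add [agsq,dqdr] -> 10 lines: ftvun gqb ajvbj kaz rixd agsq dqdr ugij ofen npkbn
Hunk 2: at line 4 remove [rixd] add [seoyd,qbpi] -> 11 lines: ftvun gqb ajvbj kaz seoyd qbpi agsq dqdr ugij ofen npkbn
Hunk 3: at line 5 remove [agsq,dqdr,ugij] add [vekvn] -> 9 lines: ftvun gqb ajvbj kaz seoyd qbpi vekvn ofen npkbn
Hunk 4: at line 2 remove [kaz,seoyd] add [zih,wxtkt,pdq] -> 10 lines: ftvun gqb ajvbj zih wxtkt pdq qbpi vekvn ofen npkbn
Hunk 5: at line 5 remove [qbpi] add [woxoj,zgr,wjilz] -> 12 lines: ftvun gqb ajvbj zih wxtkt pdq woxoj zgr wjilz vekvn ofen npkbn
Hunk 6: at line 5 remove [pdq,woxoj] add [lcjac] -> 11 lines: ftvun gqb ajvbj zih wxtkt lcjac zgr wjilz vekvn ofen npkbn
Hunk 7: at line 2 remove [zih,wxtkt] add [rayke,dqnz,jctu] -> 12 lines: ftvun gqb ajvbj rayke dqnz jctu lcjac zgr wjilz vekvn ofen npkbn
Final line 5: dqnz

Answer: dqnz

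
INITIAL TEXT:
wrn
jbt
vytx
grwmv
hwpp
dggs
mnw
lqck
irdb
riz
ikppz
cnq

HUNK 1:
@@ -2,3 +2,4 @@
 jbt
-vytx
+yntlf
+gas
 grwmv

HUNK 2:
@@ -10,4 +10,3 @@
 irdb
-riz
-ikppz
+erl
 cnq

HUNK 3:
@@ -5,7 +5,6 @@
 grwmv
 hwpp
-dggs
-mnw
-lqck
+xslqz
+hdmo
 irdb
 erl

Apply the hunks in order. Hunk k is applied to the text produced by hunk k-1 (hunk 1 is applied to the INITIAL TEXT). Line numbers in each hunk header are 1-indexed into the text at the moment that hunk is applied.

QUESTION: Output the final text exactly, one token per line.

Answer: wrn
jbt
yntlf
gas
grwmv
hwpp
xslqz
hdmo
irdb
erl
cnq

Derivation:
Hunk 1: at line 2 remove [vytx] add [yntlf,gas] -> 13 lines: wrn jbt yntlf gas grwmv hwpp dggs mnw lqck irdb riz ikppz cnq
Hunk 2: at line 10 remove [riz,ikppz] add [erl] -> 12 lines: wrn jbt yntlf gas grwmv hwpp dggs mnw lqck irdb erl cnq
Hunk 3: at line 5 remove [dggs,mnw,lqck] add [xslqz,hdmo] -> 11 lines: wrn jbt yntlf gas grwmv hwpp xslqz hdmo irdb erl cnq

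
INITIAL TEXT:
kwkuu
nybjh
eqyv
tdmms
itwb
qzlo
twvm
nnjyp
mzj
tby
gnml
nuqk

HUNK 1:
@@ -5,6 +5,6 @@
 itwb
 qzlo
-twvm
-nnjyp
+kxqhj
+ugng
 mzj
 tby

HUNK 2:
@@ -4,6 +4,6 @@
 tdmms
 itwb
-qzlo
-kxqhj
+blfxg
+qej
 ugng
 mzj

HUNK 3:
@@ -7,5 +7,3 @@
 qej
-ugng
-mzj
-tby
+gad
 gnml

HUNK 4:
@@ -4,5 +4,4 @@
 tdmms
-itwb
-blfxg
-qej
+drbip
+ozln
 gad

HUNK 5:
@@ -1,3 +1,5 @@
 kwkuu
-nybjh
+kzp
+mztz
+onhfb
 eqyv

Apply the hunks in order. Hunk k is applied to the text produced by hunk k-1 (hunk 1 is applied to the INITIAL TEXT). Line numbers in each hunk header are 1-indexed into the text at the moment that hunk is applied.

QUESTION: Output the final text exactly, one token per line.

Answer: kwkuu
kzp
mztz
onhfb
eqyv
tdmms
drbip
ozln
gad
gnml
nuqk

Derivation:
Hunk 1: at line 5 remove [twvm,nnjyp] add [kxqhj,ugng] -> 12 lines: kwkuu nybjh eqyv tdmms itwb qzlo kxqhj ugng mzj tby gnml nuqk
Hunk 2: at line 4 remove [qzlo,kxqhj] add [blfxg,qej] -> 12 lines: kwkuu nybjh eqyv tdmms itwb blfxg qej ugng mzj tby gnml nuqk
Hunk 3: at line 7 remove [ugng,mzj,tby] add [gad] -> 10 lines: kwkuu nybjh eqyv tdmms itwb blfxg qej gad gnml nuqk
Hunk 4: at line 4 remove [itwb,blfxg,qej] add [drbip,ozln] -> 9 lines: kwkuu nybjh eqyv tdmms drbip ozln gad gnml nuqk
Hunk 5: at line 1 remove [nybjh] add [kzp,mztz,onhfb] -> 11 lines: kwkuu kzp mztz onhfb eqyv tdmms drbip ozln gad gnml nuqk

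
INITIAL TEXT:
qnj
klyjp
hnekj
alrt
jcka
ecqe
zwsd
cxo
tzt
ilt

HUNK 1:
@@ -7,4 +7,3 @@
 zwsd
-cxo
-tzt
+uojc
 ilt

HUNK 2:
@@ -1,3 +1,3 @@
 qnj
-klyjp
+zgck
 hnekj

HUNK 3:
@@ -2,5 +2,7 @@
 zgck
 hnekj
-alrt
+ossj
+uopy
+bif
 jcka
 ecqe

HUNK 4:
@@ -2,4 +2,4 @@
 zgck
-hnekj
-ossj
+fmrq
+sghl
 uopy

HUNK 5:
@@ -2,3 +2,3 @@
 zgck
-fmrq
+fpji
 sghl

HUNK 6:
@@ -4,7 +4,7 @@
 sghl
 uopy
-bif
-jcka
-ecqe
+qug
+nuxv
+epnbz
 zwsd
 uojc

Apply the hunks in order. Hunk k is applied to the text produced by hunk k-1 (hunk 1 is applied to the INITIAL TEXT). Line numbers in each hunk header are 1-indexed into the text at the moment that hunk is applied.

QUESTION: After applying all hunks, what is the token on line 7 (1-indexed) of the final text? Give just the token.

Hunk 1: at line 7 remove [cxo,tzt] add [uojc] -> 9 lines: qnj klyjp hnekj alrt jcka ecqe zwsd uojc ilt
Hunk 2: at line 1 remove [klyjp] add [zgck] -> 9 lines: qnj zgck hnekj alrt jcka ecqe zwsd uojc ilt
Hunk 3: at line 2 remove [alrt] add [ossj,uopy,bif] -> 11 lines: qnj zgck hnekj ossj uopy bif jcka ecqe zwsd uojc ilt
Hunk 4: at line 2 remove [hnekj,ossj] add [fmrq,sghl] -> 11 lines: qnj zgck fmrq sghl uopy bif jcka ecqe zwsd uojc ilt
Hunk 5: at line 2 remove [fmrq] add [fpji] -> 11 lines: qnj zgck fpji sghl uopy bif jcka ecqe zwsd uojc ilt
Hunk 6: at line 4 remove [bif,jcka,ecqe] add [qug,nuxv,epnbz] -> 11 lines: qnj zgck fpji sghl uopy qug nuxv epnbz zwsd uojc ilt
Final line 7: nuxv

Answer: nuxv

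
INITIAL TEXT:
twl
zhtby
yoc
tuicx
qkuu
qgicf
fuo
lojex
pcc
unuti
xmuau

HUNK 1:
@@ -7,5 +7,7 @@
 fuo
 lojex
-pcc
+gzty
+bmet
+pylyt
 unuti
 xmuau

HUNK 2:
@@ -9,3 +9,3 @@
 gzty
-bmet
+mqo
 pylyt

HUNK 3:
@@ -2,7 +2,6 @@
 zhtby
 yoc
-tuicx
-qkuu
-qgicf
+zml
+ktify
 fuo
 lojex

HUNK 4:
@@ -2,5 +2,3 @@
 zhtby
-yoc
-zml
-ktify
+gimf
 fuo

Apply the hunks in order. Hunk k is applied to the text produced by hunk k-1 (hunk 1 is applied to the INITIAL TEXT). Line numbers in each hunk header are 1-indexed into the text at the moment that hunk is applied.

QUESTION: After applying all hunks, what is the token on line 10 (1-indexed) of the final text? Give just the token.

Answer: xmuau

Derivation:
Hunk 1: at line 7 remove [pcc] add [gzty,bmet,pylyt] -> 13 lines: twl zhtby yoc tuicx qkuu qgicf fuo lojex gzty bmet pylyt unuti xmuau
Hunk 2: at line 9 remove [bmet] add [mqo] -> 13 lines: twl zhtby yoc tuicx qkuu qgicf fuo lojex gzty mqo pylyt unuti xmuau
Hunk 3: at line 2 remove [tuicx,qkuu,qgicf] add [zml,ktify] -> 12 lines: twl zhtby yoc zml ktify fuo lojex gzty mqo pylyt unuti xmuau
Hunk 4: at line 2 remove [yoc,zml,ktify] add [gimf] -> 10 lines: twl zhtby gimf fuo lojex gzty mqo pylyt unuti xmuau
Final line 10: xmuau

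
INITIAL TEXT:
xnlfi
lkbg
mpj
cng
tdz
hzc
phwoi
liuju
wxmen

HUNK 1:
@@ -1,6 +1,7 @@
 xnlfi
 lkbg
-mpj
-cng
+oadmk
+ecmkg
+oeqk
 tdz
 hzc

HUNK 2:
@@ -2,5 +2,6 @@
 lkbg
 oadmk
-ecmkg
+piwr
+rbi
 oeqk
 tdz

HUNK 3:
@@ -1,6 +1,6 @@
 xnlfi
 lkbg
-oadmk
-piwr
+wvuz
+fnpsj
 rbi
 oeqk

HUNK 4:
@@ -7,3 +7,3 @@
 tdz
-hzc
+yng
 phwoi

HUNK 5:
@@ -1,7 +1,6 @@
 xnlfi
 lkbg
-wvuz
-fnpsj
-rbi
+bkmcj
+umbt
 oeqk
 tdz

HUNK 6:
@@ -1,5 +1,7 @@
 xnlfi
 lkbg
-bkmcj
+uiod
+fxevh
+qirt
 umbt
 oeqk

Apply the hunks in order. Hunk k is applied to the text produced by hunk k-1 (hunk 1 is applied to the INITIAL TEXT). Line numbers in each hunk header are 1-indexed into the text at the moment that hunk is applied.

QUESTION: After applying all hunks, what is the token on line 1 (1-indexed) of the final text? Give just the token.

Answer: xnlfi

Derivation:
Hunk 1: at line 1 remove [mpj,cng] add [oadmk,ecmkg,oeqk] -> 10 lines: xnlfi lkbg oadmk ecmkg oeqk tdz hzc phwoi liuju wxmen
Hunk 2: at line 2 remove [ecmkg] add [piwr,rbi] -> 11 lines: xnlfi lkbg oadmk piwr rbi oeqk tdz hzc phwoi liuju wxmen
Hunk 3: at line 1 remove [oadmk,piwr] add [wvuz,fnpsj] -> 11 lines: xnlfi lkbg wvuz fnpsj rbi oeqk tdz hzc phwoi liuju wxmen
Hunk 4: at line 7 remove [hzc] add [yng] -> 11 lines: xnlfi lkbg wvuz fnpsj rbi oeqk tdz yng phwoi liuju wxmen
Hunk 5: at line 1 remove [wvuz,fnpsj,rbi] add [bkmcj,umbt] -> 10 lines: xnlfi lkbg bkmcj umbt oeqk tdz yng phwoi liuju wxmen
Hunk 6: at line 1 remove [bkmcj] add [uiod,fxevh,qirt] -> 12 lines: xnlfi lkbg uiod fxevh qirt umbt oeqk tdz yng phwoi liuju wxmen
Final line 1: xnlfi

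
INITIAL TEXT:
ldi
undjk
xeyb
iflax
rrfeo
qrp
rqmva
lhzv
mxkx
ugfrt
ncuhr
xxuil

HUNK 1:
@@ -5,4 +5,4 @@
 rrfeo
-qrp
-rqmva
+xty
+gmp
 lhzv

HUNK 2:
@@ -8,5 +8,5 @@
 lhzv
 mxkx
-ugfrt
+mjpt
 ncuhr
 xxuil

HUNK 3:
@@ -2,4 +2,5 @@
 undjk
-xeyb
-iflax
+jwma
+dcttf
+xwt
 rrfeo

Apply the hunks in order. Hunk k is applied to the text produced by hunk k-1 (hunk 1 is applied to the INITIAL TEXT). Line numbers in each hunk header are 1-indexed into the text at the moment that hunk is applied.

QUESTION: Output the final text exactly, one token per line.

Hunk 1: at line 5 remove [qrp,rqmva] add [xty,gmp] -> 12 lines: ldi undjk xeyb iflax rrfeo xty gmp lhzv mxkx ugfrt ncuhr xxuil
Hunk 2: at line 8 remove [ugfrt] add [mjpt] -> 12 lines: ldi undjk xeyb iflax rrfeo xty gmp lhzv mxkx mjpt ncuhr xxuil
Hunk 3: at line 2 remove [xeyb,iflax] add [jwma,dcttf,xwt] -> 13 lines: ldi undjk jwma dcttf xwt rrfeo xty gmp lhzv mxkx mjpt ncuhr xxuil

Answer: ldi
undjk
jwma
dcttf
xwt
rrfeo
xty
gmp
lhzv
mxkx
mjpt
ncuhr
xxuil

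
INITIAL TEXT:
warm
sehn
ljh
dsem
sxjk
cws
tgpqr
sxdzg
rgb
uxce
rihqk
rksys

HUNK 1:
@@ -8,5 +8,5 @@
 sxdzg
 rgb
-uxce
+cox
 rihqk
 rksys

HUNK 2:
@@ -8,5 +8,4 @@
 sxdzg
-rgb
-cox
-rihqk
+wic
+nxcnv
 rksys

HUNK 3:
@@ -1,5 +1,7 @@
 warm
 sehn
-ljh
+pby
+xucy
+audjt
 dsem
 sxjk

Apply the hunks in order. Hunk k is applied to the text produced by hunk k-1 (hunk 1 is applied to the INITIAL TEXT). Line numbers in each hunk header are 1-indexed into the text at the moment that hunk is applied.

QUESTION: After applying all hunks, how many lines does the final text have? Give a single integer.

Hunk 1: at line 8 remove [uxce] add [cox] -> 12 lines: warm sehn ljh dsem sxjk cws tgpqr sxdzg rgb cox rihqk rksys
Hunk 2: at line 8 remove [rgb,cox,rihqk] add [wic,nxcnv] -> 11 lines: warm sehn ljh dsem sxjk cws tgpqr sxdzg wic nxcnv rksys
Hunk 3: at line 1 remove [ljh] add [pby,xucy,audjt] -> 13 lines: warm sehn pby xucy audjt dsem sxjk cws tgpqr sxdzg wic nxcnv rksys
Final line count: 13

Answer: 13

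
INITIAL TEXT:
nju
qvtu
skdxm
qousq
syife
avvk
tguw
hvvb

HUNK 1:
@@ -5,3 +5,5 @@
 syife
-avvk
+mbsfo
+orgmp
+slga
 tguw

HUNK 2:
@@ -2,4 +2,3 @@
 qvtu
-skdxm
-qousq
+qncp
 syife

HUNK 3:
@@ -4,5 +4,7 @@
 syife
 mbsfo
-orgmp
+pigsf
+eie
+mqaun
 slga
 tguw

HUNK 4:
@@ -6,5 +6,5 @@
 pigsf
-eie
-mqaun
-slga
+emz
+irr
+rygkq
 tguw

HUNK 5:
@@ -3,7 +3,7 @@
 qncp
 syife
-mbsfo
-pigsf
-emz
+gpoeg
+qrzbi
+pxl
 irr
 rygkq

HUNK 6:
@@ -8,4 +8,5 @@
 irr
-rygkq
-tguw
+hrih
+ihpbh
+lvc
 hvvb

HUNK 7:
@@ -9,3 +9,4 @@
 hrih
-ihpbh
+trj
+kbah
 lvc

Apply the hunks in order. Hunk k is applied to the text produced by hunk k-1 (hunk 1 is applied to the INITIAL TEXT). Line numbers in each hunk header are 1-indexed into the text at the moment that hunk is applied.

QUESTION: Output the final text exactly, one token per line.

Hunk 1: at line 5 remove [avvk] add [mbsfo,orgmp,slga] -> 10 lines: nju qvtu skdxm qousq syife mbsfo orgmp slga tguw hvvb
Hunk 2: at line 2 remove [skdxm,qousq] add [qncp] -> 9 lines: nju qvtu qncp syife mbsfo orgmp slga tguw hvvb
Hunk 3: at line 4 remove [orgmp] add [pigsf,eie,mqaun] -> 11 lines: nju qvtu qncp syife mbsfo pigsf eie mqaun slga tguw hvvb
Hunk 4: at line 6 remove [eie,mqaun,slga] add [emz,irr,rygkq] -> 11 lines: nju qvtu qncp syife mbsfo pigsf emz irr rygkq tguw hvvb
Hunk 5: at line 3 remove [mbsfo,pigsf,emz] add [gpoeg,qrzbi,pxl] -> 11 lines: nju qvtu qncp syife gpoeg qrzbi pxl irr rygkq tguw hvvb
Hunk 6: at line 8 remove [rygkq,tguw] add [hrih,ihpbh,lvc] -> 12 lines: nju qvtu qncp syife gpoeg qrzbi pxl irr hrih ihpbh lvc hvvb
Hunk 7: at line 9 remove [ihpbh] add [trj,kbah] -> 13 lines: nju qvtu qncp syife gpoeg qrzbi pxl irr hrih trj kbah lvc hvvb

Answer: nju
qvtu
qncp
syife
gpoeg
qrzbi
pxl
irr
hrih
trj
kbah
lvc
hvvb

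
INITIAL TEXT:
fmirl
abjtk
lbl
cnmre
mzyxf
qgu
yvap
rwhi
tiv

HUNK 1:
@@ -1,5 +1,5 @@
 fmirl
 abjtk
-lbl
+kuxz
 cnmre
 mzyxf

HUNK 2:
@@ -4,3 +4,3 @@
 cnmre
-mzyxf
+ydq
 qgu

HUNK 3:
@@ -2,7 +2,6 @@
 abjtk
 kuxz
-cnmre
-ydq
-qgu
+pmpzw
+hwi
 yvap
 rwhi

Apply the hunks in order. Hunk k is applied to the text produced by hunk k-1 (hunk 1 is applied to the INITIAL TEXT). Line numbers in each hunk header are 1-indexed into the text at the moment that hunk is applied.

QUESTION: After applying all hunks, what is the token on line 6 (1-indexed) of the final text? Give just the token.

Answer: yvap

Derivation:
Hunk 1: at line 1 remove [lbl] add [kuxz] -> 9 lines: fmirl abjtk kuxz cnmre mzyxf qgu yvap rwhi tiv
Hunk 2: at line 4 remove [mzyxf] add [ydq] -> 9 lines: fmirl abjtk kuxz cnmre ydq qgu yvap rwhi tiv
Hunk 3: at line 2 remove [cnmre,ydq,qgu] add [pmpzw,hwi] -> 8 lines: fmirl abjtk kuxz pmpzw hwi yvap rwhi tiv
Final line 6: yvap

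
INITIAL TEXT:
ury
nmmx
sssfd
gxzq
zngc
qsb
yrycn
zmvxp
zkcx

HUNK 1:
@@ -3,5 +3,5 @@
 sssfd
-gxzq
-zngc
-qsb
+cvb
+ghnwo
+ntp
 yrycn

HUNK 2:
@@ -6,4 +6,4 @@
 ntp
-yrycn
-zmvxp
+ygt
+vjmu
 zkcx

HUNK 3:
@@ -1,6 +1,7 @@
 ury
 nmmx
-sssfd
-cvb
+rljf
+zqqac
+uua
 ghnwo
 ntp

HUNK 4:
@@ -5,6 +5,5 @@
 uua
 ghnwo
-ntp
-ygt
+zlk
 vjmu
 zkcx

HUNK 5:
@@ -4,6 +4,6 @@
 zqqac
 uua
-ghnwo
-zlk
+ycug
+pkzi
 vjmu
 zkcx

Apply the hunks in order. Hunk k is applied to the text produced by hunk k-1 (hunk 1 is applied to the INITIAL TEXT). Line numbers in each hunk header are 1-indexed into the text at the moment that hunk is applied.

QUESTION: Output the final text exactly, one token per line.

Hunk 1: at line 3 remove [gxzq,zngc,qsb] add [cvb,ghnwo,ntp] -> 9 lines: ury nmmx sssfd cvb ghnwo ntp yrycn zmvxp zkcx
Hunk 2: at line 6 remove [yrycn,zmvxp] add [ygt,vjmu] -> 9 lines: ury nmmx sssfd cvb ghnwo ntp ygt vjmu zkcx
Hunk 3: at line 1 remove [sssfd,cvb] add [rljf,zqqac,uua] -> 10 lines: ury nmmx rljf zqqac uua ghnwo ntp ygt vjmu zkcx
Hunk 4: at line 5 remove [ntp,ygt] add [zlk] -> 9 lines: ury nmmx rljf zqqac uua ghnwo zlk vjmu zkcx
Hunk 5: at line 4 remove [ghnwo,zlk] add [ycug,pkzi] -> 9 lines: ury nmmx rljf zqqac uua ycug pkzi vjmu zkcx

Answer: ury
nmmx
rljf
zqqac
uua
ycug
pkzi
vjmu
zkcx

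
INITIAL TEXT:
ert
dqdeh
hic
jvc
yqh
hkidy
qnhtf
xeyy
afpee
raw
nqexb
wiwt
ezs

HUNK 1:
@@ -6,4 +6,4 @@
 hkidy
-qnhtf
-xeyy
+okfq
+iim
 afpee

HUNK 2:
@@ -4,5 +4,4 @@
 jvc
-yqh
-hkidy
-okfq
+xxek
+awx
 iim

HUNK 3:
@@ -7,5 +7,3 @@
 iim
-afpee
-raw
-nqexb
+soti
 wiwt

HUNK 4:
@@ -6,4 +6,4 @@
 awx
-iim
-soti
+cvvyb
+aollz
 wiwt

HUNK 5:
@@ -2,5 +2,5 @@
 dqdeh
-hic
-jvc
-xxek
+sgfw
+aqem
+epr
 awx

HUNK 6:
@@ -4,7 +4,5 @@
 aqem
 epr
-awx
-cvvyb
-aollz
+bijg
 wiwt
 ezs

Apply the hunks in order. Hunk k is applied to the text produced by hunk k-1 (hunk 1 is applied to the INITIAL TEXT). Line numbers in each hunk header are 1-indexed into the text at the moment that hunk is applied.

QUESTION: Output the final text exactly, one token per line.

Hunk 1: at line 6 remove [qnhtf,xeyy] add [okfq,iim] -> 13 lines: ert dqdeh hic jvc yqh hkidy okfq iim afpee raw nqexb wiwt ezs
Hunk 2: at line 4 remove [yqh,hkidy,okfq] add [xxek,awx] -> 12 lines: ert dqdeh hic jvc xxek awx iim afpee raw nqexb wiwt ezs
Hunk 3: at line 7 remove [afpee,raw,nqexb] add [soti] -> 10 lines: ert dqdeh hic jvc xxek awx iim soti wiwt ezs
Hunk 4: at line 6 remove [iim,soti] add [cvvyb,aollz] -> 10 lines: ert dqdeh hic jvc xxek awx cvvyb aollz wiwt ezs
Hunk 5: at line 2 remove [hic,jvc,xxek] add [sgfw,aqem,epr] -> 10 lines: ert dqdeh sgfw aqem epr awx cvvyb aollz wiwt ezs
Hunk 6: at line 4 remove [awx,cvvyb,aollz] add [bijg] -> 8 lines: ert dqdeh sgfw aqem epr bijg wiwt ezs

Answer: ert
dqdeh
sgfw
aqem
epr
bijg
wiwt
ezs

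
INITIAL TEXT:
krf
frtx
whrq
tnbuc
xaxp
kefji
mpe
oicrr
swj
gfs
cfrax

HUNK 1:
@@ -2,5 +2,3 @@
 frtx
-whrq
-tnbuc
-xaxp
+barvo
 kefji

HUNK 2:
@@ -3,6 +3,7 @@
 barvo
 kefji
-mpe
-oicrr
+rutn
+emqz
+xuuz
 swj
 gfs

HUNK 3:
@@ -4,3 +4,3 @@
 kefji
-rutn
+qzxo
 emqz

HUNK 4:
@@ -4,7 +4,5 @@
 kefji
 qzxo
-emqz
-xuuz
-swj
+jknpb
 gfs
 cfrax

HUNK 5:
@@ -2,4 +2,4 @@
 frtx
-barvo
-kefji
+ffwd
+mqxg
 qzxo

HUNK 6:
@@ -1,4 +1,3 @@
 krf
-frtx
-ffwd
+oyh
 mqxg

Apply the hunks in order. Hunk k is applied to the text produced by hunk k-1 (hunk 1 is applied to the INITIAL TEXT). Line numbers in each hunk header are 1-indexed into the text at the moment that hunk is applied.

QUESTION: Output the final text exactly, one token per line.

Answer: krf
oyh
mqxg
qzxo
jknpb
gfs
cfrax

Derivation:
Hunk 1: at line 2 remove [whrq,tnbuc,xaxp] add [barvo] -> 9 lines: krf frtx barvo kefji mpe oicrr swj gfs cfrax
Hunk 2: at line 3 remove [mpe,oicrr] add [rutn,emqz,xuuz] -> 10 lines: krf frtx barvo kefji rutn emqz xuuz swj gfs cfrax
Hunk 3: at line 4 remove [rutn] add [qzxo] -> 10 lines: krf frtx barvo kefji qzxo emqz xuuz swj gfs cfrax
Hunk 4: at line 4 remove [emqz,xuuz,swj] add [jknpb] -> 8 lines: krf frtx barvo kefji qzxo jknpb gfs cfrax
Hunk 5: at line 2 remove [barvo,kefji] add [ffwd,mqxg] -> 8 lines: krf frtx ffwd mqxg qzxo jknpb gfs cfrax
Hunk 6: at line 1 remove [frtx,ffwd] add [oyh] -> 7 lines: krf oyh mqxg qzxo jknpb gfs cfrax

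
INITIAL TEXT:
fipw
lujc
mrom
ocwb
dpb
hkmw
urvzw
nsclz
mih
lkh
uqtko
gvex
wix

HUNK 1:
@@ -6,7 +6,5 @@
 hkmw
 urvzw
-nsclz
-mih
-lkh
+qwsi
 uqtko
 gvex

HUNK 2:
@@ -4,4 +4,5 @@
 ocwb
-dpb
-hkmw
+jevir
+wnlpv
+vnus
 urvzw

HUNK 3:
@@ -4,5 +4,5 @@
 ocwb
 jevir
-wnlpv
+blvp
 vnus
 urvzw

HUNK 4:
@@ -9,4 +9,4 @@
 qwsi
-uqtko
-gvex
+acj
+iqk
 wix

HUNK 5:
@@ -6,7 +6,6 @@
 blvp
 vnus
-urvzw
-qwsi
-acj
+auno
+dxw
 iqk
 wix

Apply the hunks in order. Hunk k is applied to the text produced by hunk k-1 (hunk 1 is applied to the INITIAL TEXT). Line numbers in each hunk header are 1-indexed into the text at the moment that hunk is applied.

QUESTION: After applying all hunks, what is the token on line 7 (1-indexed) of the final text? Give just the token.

Hunk 1: at line 6 remove [nsclz,mih,lkh] add [qwsi] -> 11 lines: fipw lujc mrom ocwb dpb hkmw urvzw qwsi uqtko gvex wix
Hunk 2: at line 4 remove [dpb,hkmw] add [jevir,wnlpv,vnus] -> 12 lines: fipw lujc mrom ocwb jevir wnlpv vnus urvzw qwsi uqtko gvex wix
Hunk 3: at line 4 remove [wnlpv] add [blvp] -> 12 lines: fipw lujc mrom ocwb jevir blvp vnus urvzw qwsi uqtko gvex wix
Hunk 4: at line 9 remove [uqtko,gvex] add [acj,iqk] -> 12 lines: fipw lujc mrom ocwb jevir blvp vnus urvzw qwsi acj iqk wix
Hunk 5: at line 6 remove [urvzw,qwsi,acj] add [auno,dxw] -> 11 lines: fipw lujc mrom ocwb jevir blvp vnus auno dxw iqk wix
Final line 7: vnus

Answer: vnus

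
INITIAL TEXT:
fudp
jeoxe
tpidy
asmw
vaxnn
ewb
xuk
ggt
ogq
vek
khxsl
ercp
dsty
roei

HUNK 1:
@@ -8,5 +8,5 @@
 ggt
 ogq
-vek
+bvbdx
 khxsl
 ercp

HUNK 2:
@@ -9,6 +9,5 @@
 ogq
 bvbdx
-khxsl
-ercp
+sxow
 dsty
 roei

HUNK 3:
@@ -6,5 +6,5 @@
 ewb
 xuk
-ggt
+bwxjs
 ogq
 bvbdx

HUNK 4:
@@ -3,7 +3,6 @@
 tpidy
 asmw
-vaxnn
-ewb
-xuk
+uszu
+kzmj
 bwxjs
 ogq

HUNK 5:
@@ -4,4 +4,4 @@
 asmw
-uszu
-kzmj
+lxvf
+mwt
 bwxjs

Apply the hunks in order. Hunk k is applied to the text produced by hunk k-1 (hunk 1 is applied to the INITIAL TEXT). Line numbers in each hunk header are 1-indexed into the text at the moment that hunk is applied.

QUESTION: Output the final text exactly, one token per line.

Hunk 1: at line 8 remove [vek] add [bvbdx] -> 14 lines: fudp jeoxe tpidy asmw vaxnn ewb xuk ggt ogq bvbdx khxsl ercp dsty roei
Hunk 2: at line 9 remove [khxsl,ercp] add [sxow] -> 13 lines: fudp jeoxe tpidy asmw vaxnn ewb xuk ggt ogq bvbdx sxow dsty roei
Hunk 3: at line 6 remove [ggt] add [bwxjs] -> 13 lines: fudp jeoxe tpidy asmw vaxnn ewb xuk bwxjs ogq bvbdx sxow dsty roei
Hunk 4: at line 3 remove [vaxnn,ewb,xuk] add [uszu,kzmj] -> 12 lines: fudp jeoxe tpidy asmw uszu kzmj bwxjs ogq bvbdx sxow dsty roei
Hunk 5: at line 4 remove [uszu,kzmj] add [lxvf,mwt] -> 12 lines: fudp jeoxe tpidy asmw lxvf mwt bwxjs ogq bvbdx sxow dsty roei

Answer: fudp
jeoxe
tpidy
asmw
lxvf
mwt
bwxjs
ogq
bvbdx
sxow
dsty
roei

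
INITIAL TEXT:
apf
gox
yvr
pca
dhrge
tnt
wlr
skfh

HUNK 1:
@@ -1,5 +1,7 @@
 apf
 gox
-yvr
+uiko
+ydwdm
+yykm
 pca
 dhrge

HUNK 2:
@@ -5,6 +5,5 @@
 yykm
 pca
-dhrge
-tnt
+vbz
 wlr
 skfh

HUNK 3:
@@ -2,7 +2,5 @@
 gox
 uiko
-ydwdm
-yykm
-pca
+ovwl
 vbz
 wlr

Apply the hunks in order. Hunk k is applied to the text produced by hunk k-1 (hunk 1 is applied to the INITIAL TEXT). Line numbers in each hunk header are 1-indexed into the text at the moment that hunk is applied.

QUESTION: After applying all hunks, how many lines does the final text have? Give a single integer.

Hunk 1: at line 1 remove [yvr] add [uiko,ydwdm,yykm] -> 10 lines: apf gox uiko ydwdm yykm pca dhrge tnt wlr skfh
Hunk 2: at line 5 remove [dhrge,tnt] add [vbz] -> 9 lines: apf gox uiko ydwdm yykm pca vbz wlr skfh
Hunk 3: at line 2 remove [ydwdm,yykm,pca] add [ovwl] -> 7 lines: apf gox uiko ovwl vbz wlr skfh
Final line count: 7

Answer: 7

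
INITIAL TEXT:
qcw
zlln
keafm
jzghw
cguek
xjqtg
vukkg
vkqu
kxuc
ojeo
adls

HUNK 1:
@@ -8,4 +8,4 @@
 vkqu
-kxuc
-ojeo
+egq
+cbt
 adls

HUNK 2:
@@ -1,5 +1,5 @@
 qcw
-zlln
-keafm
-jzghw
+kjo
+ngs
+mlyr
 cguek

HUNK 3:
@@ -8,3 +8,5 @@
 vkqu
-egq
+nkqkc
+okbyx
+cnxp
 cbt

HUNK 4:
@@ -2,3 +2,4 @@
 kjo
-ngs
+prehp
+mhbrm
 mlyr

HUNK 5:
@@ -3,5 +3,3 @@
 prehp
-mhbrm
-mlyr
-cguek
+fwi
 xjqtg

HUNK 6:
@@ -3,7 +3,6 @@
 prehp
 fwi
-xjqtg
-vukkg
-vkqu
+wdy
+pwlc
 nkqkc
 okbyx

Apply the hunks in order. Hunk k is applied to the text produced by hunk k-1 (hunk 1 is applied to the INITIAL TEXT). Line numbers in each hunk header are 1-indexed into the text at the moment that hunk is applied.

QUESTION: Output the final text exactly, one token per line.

Answer: qcw
kjo
prehp
fwi
wdy
pwlc
nkqkc
okbyx
cnxp
cbt
adls

Derivation:
Hunk 1: at line 8 remove [kxuc,ojeo] add [egq,cbt] -> 11 lines: qcw zlln keafm jzghw cguek xjqtg vukkg vkqu egq cbt adls
Hunk 2: at line 1 remove [zlln,keafm,jzghw] add [kjo,ngs,mlyr] -> 11 lines: qcw kjo ngs mlyr cguek xjqtg vukkg vkqu egq cbt adls
Hunk 3: at line 8 remove [egq] add [nkqkc,okbyx,cnxp] -> 13 lines: qcw kjo ngs mlyr cguek xjqtg vukkg vkqu nkqkc okbyx cnxp cbt adls
Hunk 4: at line 2 remove [ngs] add [prehp,mhbrm] -> 14 lines: qcw kjo prehp mhbrm mlyr cguek xjqtg vukkg vkqu nkqkc okbyx cnxp cbt adls
Hunk 5: at line 3 remove [mhbrm,mlyr,cguek] add [fwi] -> 12 lines: qcw kjo prehp fwi xjqtg vukkg vkqu nkqkc okbyx cnxp cbt adls
Hunk 6: at line 3 remove [xjqtg,vukkg,vkqu] add [wdy,pwlc] -> 11 lines: qcw kjo prehp fwi wdy pwlc nkqkc okbyx cnxp cbt adls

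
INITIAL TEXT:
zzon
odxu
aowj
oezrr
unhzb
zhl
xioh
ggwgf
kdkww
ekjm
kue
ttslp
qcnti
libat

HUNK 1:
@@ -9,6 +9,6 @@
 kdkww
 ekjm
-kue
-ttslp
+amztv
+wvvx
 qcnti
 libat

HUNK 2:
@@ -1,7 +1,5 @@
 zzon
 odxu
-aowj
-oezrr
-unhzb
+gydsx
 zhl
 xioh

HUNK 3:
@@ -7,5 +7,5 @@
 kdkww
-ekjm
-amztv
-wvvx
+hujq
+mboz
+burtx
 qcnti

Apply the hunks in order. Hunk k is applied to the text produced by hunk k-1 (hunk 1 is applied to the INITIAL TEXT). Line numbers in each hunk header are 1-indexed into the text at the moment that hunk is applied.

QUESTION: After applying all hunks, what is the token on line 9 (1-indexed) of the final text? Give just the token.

Hunk 1: at line 9 remove [kue,ttslp] add [amztv,wvvx] -> 14 lines: zzon odxu aowj oezrr unhzb zhl xioh ggwgf kdkww ekjm amztv wvvx qcnti libat
Hunk 2: at line 1 remove [aowj,oezrr,unhzb] add [gydsx] -> 12 lines: zzon odxu gydsx zhl xioh ggwgf kdkww ekjm amztv wvvx qcnti libat
Hunk 3: at line 7 remove [ekjm,amztv,wvvx] add [hujq,mboz,burtx] -> 12 lines: zzon odxu gydsx zhl xioh ggwgf kdkww hujq mboz burtx qcnti libat
Final line 9: mboz

Answer: mboz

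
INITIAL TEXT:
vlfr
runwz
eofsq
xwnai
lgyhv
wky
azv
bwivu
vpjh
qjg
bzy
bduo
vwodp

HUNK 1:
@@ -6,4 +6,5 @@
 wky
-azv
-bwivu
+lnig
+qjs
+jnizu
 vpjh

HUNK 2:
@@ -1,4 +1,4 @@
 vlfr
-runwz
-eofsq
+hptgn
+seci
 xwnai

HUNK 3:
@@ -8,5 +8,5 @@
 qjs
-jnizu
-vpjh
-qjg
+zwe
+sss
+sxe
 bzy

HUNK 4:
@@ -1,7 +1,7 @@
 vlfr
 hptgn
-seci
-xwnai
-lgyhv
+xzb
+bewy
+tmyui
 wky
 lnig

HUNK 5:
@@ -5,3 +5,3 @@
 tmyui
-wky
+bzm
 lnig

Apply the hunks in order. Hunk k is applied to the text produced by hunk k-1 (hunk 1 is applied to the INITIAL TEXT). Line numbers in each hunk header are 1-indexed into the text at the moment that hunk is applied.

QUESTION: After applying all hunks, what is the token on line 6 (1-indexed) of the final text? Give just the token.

Answer: bzm

Derivation:
Hunk 1: at line 6 remove [azv,bwivu] add [lnig,qjs,jnizu] -> 14 lines: vlfr runwz eofsq xwnai lgyhv wky lnig qjs jnizu vpjh qjg bzy bduo vwodp
Hunk 2: at line 1 remove [runwz,eofsq] add [hptgn,seci] -> 14 lines: vlfr hptgn seci xwnai lgyhv wky lnig qjs jnizu vpjh qjg bzy bduo vwodp
Hunk 3: at line 8 remove [jnizu,vpjh,qjg] add [zwe,sss,sxe] -> 14 lines: vlfr hptgn seci xwnai lgyhv wky lnig qjs zwe sss sxe bzy bduo vwodp
Hunk 4: at line 1 remove [seci,xwnai,lgyhv] add [xzb,bewy,tmyui] -> 14 lines: vlfr hptgn xzb bewy tmyui wky lnig qjs zwe sss sxe bzy bduo vwodp
Hunk 5: at line 5 remove [wky] add [bzm] -> 14 lines: vlfr hptgn xzb bewy tmyui bzm lnig qjs zwe sss sxe bzy bduo vwodp
Final line 6: bzm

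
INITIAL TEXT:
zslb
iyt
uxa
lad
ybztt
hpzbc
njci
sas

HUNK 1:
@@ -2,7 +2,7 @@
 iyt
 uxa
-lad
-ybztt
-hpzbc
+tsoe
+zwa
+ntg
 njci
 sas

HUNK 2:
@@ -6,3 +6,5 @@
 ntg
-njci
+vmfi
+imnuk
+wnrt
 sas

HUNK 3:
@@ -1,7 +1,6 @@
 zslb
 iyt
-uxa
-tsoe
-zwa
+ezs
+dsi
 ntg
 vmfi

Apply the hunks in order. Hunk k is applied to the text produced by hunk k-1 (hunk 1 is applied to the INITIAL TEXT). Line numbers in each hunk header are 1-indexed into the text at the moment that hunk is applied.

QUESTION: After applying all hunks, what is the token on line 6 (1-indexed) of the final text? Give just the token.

Answer: vmfi

Derivation:
Hunk 1: at line 2 remove [lad,ybztt,hpzbc] add [tsoe,zwa,ntg] -> 8 lines: zslb iyt uxa tsoe zwa ntg njci sas
Hunk 2: at line 6 remove [njci] add [vmfi,imnuk,wnrt] -> 10 lines: zslb iyt uxa tsoe zwa ntg vmfi imnuk wnrt sas
Hunk 3: at line 1 remove [uxa,tsoe,zwa] add [ezs,dsi] -> 9 lines: zslb iyt ezs dsi ntg vmfi imnuk wnrt sas
Final line 6: vmfi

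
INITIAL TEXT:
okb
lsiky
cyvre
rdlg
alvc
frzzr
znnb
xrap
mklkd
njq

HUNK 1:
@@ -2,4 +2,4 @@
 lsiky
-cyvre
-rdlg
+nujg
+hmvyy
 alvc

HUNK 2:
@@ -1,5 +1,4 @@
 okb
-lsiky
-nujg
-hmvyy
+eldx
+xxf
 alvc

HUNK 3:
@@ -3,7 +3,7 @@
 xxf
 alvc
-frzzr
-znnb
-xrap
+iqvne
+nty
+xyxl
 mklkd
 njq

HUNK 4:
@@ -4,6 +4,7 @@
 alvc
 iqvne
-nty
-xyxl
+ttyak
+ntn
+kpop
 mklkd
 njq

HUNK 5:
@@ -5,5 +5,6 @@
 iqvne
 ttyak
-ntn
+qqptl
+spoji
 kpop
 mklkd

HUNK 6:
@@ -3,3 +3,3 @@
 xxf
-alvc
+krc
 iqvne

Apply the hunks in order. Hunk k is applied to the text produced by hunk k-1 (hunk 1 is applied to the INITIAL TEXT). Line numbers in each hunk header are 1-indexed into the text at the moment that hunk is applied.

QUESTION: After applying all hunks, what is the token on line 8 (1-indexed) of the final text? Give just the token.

Hunk 1: at line 2 remove [cyvre,rdlg] add [nujg,hmvyy] -> 10 lines: okb lsiky nujg hmvyy alvc frzzr znnb xrap mklkd njq
Hunk 2: at line 1 remove [lsiky,nujg,hmvyy] add [eldx,xxf] -> 9 lines: okb eldx xxf alvc frzzr znnb xrap mklkd njq
Hunk 3: at line 3 remove [frzzr,znnb,xrap] add [iqvne,nty,xyxl] -> 9 lines: okb eldx xxf alvc iqvne nty xyxl mklkd njq
Hunk 4: at line 4 remove [nty,xyxl] add [ttyak,ntn,kpop] -> 10 lines: okb eldx xxf alvc iqvne ttyak ntn kpop mklkd njq
Hunk 5: at line 5 remove [ntn] add [qqptl,spoji] -> 11 lines: okb eldx xxf alvc iqvne ttyak qqptl spoji kpop mklkd njq
Hunk 6: at line 3 remove [alvc] add [krc] -> 11 lines: okb eldx xxf krc iqvne ttyak qqptl spoji kpop mklkd njq
Final line 8: spoji

Answer: spoji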